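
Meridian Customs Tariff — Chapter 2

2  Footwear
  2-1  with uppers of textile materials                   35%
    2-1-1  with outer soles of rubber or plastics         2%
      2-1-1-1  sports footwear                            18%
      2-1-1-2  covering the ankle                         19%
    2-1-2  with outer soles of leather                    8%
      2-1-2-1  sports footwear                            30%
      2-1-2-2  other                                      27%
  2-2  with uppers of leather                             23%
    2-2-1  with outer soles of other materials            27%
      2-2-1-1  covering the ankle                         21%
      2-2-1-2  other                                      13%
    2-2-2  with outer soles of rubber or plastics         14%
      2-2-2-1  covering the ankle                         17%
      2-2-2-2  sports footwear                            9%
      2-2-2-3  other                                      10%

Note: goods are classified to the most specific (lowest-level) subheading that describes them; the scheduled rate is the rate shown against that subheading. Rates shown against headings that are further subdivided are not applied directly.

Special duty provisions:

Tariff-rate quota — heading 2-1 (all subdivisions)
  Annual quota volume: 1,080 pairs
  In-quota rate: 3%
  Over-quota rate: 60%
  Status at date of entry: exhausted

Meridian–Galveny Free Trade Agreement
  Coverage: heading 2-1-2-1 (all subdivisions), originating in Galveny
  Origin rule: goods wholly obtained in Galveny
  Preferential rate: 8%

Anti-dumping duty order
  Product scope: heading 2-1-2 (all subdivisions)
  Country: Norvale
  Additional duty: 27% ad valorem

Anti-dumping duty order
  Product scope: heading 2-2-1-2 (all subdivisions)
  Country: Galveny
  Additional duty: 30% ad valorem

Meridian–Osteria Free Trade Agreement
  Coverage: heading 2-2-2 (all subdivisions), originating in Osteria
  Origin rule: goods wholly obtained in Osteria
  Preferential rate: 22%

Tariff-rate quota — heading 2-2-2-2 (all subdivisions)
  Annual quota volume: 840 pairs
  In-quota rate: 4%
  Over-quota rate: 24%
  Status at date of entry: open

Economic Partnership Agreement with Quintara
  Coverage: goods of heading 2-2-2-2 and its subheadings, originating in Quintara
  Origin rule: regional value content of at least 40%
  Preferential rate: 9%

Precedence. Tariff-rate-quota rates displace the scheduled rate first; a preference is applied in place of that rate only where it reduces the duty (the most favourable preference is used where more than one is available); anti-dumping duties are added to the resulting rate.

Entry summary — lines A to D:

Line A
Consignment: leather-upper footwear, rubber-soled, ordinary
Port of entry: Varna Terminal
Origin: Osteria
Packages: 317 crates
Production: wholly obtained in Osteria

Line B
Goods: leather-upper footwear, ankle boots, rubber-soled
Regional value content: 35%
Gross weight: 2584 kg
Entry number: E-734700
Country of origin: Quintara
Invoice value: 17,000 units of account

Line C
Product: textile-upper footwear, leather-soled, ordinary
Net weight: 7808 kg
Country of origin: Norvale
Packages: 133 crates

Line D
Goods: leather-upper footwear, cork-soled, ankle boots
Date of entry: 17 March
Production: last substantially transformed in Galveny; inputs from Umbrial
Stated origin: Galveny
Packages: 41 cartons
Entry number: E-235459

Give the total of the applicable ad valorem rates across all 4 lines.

Line A: leather-upper → 2-2; rubber-soled → 2-2-2; ordinary → 2-2-2-3. Scheduled 10%. Osteria agreement on 2-2-2: wholly obtained → 22% available; preference 22% not lower than 10% → no reduction. → 10%.
Line B: leather-upper → 2-2; rubber-soled → 2-2-2; ankle boots → 2-2-2-1. Scheduled 17%. Quintara agreement on 2-2-2-2: 2-2-2-1 not covered. → 17%.
Line C: textile-upper → 2-1; leather-soled → 2-1-2; ordinary → 2-1-2-2. Scheduled 27%. quota on 2-1 exhausted → over-quota 60%; anti-dumping (Norvale, 2-1-2): +27%; total 60% + 27% = 87%. → 87%.
Line D: leather-upper → 2-2; cork-soled → 2-2-1; ankle boots → 2-2-1-1. Scheduled 21%. Galveny agreement on 2-1-2-1: 2-2-1-1 not covered. → 21%.
Sum: 10% + 17% + 87% + 21% = 135%.

135%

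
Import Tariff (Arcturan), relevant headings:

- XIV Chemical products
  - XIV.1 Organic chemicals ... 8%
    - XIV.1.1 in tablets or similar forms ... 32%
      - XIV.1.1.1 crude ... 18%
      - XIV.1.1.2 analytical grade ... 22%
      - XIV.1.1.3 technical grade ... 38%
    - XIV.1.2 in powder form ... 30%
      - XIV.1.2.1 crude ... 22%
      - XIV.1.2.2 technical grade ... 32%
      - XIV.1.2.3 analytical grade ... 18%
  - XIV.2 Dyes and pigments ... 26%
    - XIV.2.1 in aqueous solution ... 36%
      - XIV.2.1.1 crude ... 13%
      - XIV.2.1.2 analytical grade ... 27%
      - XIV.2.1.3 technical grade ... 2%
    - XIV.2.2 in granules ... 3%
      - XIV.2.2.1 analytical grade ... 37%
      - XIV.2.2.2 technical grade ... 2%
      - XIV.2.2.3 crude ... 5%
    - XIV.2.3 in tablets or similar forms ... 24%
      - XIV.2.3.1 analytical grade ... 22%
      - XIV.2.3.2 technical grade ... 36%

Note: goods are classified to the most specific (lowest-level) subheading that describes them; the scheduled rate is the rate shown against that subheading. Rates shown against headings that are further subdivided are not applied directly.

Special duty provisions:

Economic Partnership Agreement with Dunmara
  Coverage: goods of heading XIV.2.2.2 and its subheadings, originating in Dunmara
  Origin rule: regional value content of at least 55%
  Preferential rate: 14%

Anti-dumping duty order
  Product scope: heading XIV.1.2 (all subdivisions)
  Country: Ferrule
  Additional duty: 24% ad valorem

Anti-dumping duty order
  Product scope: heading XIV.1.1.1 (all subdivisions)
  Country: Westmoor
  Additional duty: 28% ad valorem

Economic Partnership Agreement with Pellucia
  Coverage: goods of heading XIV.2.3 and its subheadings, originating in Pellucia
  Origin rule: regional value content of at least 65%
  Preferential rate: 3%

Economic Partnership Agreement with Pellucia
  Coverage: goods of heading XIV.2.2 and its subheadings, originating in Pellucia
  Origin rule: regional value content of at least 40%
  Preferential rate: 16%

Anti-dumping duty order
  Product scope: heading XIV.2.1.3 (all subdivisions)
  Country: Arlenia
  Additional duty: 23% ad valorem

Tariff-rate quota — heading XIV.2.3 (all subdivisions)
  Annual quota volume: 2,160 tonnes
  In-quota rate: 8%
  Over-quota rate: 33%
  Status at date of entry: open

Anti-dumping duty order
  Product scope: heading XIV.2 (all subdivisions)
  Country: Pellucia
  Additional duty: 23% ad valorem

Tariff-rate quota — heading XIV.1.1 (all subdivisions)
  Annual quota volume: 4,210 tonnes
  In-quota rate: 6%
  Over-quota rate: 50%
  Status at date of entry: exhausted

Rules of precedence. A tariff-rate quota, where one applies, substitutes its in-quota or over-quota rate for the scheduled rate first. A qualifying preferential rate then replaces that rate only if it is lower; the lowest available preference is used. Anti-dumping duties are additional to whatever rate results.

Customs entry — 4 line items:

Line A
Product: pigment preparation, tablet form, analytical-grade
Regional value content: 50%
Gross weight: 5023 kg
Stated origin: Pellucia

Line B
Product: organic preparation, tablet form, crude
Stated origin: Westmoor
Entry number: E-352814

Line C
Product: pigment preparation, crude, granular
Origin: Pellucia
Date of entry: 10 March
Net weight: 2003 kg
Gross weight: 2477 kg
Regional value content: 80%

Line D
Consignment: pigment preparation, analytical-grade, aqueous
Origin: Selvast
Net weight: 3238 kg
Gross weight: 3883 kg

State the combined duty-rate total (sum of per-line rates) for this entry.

Line A: pigment → XIV.2; tablet form → XIV.2.3; analytical-grade → XIV.2.3.1. Scheduled 22%. quota on XIV.2.3 open → in-quota 8%; Pellucia agreement on XIV.2.3: RVC < 65%; Pellucia agreement on XIV.2.2: XIV.2.3.1 not covered; anti-dumping (Pellucia, XIV.2): +23%; total 8% + 23% = 31%. → 31%.
Line B: organic → XIV.1; tablet form → XIV.1.1; crude → XIV.1.1.1. Scheduled 18%. quota on XIV.1.1 exhausted → over-quota 50%; anti-dumping (Westmoor, XIV.1.1.1): +28%; total 50% + 28% = 78%. → 78%.
Line C: pigment → XIV.2; granular → XIV.2.2; crude → XIV.2.2.3. Scheduled 5%. Pellucia agreement on XIV.2.3: XIV.2.2.3 not covered; Pellucia agreement on XIV.2.2: RVC ≥ 40% → 16% available; preference 16% not lower than 5% → no reduction; anti-dumping (Pellucia, XIV.2): +23%; total 5% + 23% = 28%. → 28%.
Line D: pigment → XIV.2; aqueous → XIV.2.1; analytical-grade → XIV.2.1.2. Scheduled 27%. No special measure applies. → 27%.
Sum: 31% + 78% + 28% + 27% = 164%.

164%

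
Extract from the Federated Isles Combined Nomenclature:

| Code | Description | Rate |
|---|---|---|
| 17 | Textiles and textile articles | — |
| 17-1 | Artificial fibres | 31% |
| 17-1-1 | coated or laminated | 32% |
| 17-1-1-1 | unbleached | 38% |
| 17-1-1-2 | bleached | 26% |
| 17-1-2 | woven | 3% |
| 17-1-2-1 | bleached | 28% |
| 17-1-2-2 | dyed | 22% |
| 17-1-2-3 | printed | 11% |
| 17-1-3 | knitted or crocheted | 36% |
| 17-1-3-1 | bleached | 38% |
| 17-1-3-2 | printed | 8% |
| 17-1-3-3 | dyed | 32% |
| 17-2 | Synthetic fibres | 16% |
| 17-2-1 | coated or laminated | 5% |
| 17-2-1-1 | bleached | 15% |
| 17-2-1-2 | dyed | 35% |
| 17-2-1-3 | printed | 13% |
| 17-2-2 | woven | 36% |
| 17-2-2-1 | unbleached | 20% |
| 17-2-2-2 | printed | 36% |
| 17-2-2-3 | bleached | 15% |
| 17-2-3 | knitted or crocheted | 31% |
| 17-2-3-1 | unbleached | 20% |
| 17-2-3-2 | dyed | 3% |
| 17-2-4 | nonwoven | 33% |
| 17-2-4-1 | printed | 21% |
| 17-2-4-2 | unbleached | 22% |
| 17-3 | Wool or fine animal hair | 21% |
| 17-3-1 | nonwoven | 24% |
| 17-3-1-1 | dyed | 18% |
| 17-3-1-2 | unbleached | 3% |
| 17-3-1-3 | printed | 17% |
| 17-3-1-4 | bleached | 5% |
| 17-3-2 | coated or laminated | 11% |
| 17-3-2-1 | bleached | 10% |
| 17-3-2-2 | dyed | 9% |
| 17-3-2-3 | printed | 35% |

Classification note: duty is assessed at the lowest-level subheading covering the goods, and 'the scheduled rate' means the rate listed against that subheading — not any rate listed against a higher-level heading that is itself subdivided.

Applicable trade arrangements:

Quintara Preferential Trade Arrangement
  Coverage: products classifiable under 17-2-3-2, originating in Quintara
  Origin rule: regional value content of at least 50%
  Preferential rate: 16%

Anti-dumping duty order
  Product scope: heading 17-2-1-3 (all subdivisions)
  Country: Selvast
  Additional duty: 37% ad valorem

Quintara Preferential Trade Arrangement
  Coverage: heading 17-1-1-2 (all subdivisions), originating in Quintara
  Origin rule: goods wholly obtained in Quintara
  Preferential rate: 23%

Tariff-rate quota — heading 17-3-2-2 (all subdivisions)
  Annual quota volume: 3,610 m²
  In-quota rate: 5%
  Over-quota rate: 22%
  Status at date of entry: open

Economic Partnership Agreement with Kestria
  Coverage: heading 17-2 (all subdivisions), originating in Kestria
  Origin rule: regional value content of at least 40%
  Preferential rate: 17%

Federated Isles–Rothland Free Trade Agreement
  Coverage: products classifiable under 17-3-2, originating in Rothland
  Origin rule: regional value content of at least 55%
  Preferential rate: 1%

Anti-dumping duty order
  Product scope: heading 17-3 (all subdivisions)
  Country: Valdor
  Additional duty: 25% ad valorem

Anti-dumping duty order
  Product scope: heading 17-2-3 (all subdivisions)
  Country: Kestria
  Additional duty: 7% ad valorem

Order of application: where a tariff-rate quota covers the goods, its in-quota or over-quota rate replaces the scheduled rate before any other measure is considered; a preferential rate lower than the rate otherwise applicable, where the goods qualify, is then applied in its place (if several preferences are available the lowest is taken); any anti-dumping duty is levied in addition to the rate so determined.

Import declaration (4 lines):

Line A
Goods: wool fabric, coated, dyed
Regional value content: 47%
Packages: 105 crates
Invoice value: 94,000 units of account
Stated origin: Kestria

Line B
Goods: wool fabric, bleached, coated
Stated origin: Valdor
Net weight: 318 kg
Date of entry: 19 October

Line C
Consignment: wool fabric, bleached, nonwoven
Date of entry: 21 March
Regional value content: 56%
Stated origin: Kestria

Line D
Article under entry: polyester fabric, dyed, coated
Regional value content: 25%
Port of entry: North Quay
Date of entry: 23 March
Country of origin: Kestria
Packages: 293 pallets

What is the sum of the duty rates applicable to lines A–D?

80%

Line A: wool → 17-3; coated → 17-3-2; dyed → 17-3-2-2. Scheduled 9%. quota on 17-3-2-2 open → in-quota 5%; Kestria agreement on 17-2: 17-3-2-2 not covered. → 5%.
Line B: wool → 17-3; coated → 17-3-2; bleached → 17-3-2-1. Scheduled 10%. anti-dumping (Valdor, 17-3): +25%; total 10% + 25% = 35%. → 35%.
Line C: wool → 17-3; nonwoven → 17-3-1; bleached → 17-3-1-4. Scheduled 5%. Kestria agreement on 17-2: 17-3-1-4 not covered. → 5%.
Line D: polyester → 17-2; coated → 17-2-1; dyed → 17-2-1-2. Scheduled 35%. Kestria agreement on 17-2: RVC < 40%. → 35%.
Sum: 5% + 35% + 5% + 35% = 80%.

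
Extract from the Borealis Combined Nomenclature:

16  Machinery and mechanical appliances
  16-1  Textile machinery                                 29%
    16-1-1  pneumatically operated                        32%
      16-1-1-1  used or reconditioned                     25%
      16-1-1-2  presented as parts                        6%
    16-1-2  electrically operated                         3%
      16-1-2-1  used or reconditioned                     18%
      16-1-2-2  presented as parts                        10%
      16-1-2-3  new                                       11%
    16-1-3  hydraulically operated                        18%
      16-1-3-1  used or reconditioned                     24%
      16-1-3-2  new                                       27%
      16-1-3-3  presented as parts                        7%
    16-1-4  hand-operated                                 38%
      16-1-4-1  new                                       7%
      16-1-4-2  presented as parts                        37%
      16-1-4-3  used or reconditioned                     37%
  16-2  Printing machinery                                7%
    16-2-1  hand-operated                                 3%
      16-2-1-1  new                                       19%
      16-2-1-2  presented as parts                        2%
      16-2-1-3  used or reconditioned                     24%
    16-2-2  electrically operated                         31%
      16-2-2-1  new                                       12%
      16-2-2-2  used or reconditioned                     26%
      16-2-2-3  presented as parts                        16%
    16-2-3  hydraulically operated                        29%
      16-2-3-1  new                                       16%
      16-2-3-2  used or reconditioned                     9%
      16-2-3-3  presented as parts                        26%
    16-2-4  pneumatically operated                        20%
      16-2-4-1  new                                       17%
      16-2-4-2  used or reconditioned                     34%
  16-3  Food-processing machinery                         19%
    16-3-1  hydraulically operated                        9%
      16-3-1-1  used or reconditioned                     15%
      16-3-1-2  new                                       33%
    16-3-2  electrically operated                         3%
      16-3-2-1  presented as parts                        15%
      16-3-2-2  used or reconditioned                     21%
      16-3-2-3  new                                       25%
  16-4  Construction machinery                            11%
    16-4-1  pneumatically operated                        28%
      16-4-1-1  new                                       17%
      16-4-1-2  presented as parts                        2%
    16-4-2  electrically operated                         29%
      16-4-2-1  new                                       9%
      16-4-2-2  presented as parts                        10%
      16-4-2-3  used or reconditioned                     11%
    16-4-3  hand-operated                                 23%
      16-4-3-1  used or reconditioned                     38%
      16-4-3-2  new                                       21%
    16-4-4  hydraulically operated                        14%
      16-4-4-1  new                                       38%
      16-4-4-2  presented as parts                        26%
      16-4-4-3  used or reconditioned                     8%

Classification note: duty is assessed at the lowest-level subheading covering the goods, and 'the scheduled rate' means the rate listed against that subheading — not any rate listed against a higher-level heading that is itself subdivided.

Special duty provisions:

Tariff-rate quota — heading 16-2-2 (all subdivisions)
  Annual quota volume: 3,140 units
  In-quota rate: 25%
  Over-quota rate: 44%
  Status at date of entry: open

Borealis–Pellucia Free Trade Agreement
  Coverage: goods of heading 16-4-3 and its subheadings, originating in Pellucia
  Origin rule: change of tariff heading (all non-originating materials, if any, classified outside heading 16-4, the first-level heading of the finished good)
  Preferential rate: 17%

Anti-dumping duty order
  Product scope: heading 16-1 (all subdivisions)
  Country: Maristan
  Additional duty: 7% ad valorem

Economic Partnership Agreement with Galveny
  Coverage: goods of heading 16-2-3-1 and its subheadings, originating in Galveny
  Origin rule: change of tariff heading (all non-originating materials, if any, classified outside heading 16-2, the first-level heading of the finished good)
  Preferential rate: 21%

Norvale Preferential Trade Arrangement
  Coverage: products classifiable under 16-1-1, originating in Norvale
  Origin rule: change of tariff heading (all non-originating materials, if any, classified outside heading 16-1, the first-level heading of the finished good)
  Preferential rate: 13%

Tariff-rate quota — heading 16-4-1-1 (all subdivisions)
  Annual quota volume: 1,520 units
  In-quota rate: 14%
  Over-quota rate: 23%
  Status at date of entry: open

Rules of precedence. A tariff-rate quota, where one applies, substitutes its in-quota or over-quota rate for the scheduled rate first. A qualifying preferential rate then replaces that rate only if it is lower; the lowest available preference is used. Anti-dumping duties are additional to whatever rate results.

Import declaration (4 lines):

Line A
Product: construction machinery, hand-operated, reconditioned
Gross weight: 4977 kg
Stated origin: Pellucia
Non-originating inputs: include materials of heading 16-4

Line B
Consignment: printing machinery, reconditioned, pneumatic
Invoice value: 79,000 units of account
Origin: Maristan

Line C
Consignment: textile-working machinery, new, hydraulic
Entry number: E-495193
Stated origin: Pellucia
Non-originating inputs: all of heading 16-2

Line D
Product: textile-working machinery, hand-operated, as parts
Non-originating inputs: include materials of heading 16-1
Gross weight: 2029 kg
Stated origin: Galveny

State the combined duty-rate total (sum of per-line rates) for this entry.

Line A: construction → 16-4; hand-operated → 16-4-3; reconditioned → 16-4-3-1. Scheduled 38%. Pellucia agreement on 16-4-3: CTH not met. → 38%.
Line B: printing → 16-2; pneumatic → 16-2-4; reconditioned → 16-2-4-2. Scheduled 34%. No special measure applies. → 34%.
Line C: textile-working → 16-1; hydraulic → 16-1-3; new → 16-1-3-2. Scheduled 27%. Pellucia agreement on 16-4-3: 16-1-3-2 not covered. → 27%.
Line D: textile-working → 16-1; hand-operated → 16-1-4; as parts → 16-1-4-2. Scheduled 37%. Galveny agreement on 16-2-3-1: 16-1-4-2 not covered. → 37%.
Sum: 38% + 34% + 27% + 37% = 136%.

136%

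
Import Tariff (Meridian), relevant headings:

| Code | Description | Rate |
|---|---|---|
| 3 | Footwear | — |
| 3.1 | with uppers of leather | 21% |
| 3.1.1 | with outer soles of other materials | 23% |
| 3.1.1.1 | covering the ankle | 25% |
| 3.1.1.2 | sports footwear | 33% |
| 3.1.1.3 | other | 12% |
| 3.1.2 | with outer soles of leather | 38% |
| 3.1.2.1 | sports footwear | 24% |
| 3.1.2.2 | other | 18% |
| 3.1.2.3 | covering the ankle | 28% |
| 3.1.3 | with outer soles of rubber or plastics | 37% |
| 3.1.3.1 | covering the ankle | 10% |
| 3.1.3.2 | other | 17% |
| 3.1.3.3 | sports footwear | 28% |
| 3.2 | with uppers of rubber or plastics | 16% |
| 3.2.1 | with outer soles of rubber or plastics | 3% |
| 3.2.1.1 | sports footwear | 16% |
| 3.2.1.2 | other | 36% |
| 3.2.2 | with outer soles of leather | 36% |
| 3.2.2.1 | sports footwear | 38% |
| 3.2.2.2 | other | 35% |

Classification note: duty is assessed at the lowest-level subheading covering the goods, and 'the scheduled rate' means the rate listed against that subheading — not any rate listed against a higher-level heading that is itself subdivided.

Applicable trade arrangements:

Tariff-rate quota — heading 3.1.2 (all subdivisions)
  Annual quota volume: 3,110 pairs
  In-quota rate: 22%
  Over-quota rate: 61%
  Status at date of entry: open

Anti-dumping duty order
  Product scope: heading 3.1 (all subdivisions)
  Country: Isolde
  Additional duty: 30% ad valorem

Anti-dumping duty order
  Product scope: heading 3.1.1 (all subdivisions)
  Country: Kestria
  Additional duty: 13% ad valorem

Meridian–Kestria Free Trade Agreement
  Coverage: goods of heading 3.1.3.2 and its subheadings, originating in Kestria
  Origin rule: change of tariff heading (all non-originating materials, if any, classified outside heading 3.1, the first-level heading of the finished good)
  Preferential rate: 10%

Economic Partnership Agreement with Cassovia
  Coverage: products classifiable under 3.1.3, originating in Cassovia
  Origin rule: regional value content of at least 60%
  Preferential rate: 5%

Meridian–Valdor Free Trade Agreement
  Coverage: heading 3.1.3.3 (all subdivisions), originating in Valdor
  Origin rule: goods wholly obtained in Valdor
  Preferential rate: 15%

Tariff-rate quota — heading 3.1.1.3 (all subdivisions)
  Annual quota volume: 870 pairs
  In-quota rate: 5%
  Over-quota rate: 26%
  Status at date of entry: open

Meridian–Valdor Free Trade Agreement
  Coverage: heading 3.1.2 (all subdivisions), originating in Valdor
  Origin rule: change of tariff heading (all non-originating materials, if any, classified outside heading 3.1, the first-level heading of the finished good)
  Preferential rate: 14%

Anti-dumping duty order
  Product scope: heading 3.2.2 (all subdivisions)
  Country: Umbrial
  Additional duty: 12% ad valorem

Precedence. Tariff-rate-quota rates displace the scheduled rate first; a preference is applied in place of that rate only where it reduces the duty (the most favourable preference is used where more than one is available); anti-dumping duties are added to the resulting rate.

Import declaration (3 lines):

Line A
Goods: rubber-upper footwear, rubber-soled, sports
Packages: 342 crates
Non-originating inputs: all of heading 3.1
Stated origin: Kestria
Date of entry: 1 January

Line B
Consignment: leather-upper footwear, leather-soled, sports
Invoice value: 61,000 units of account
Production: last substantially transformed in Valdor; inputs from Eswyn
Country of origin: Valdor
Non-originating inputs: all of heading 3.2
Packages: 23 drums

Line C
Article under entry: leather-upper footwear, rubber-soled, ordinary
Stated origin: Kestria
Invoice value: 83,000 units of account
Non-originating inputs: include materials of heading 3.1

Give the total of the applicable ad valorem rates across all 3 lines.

Line A: rubber-upper → 3.2; rubber-soled → 3.2.1; sports → 3.2.1.1. Scheduled 16%. Kestria agreement on 3.1.3.2: 3.2.1.1 not covered. → 16%.
Line B: leather-upper → 3.1; leather-soled → 3.1.2; sports → 3.1.2.1. Scheduled 24%. quota on 3.1.2 open → in-quota 22%; Valdor agreement on 3.1.3.3: 3.1.2.1 not covered; Valdor agreement on 3.1.2: CTH met → 14% available; preferential 14%. → 14%.
Line C: leather-upper → 3.1; rubber-soled → 3.1.3; ordinary → 3.1.3.2. Scheduled 17%. Kestria agreement on 3.1.3.2: CTH not met. → 17%.
Sum: 16% + 14% + 17% = 47%.

47%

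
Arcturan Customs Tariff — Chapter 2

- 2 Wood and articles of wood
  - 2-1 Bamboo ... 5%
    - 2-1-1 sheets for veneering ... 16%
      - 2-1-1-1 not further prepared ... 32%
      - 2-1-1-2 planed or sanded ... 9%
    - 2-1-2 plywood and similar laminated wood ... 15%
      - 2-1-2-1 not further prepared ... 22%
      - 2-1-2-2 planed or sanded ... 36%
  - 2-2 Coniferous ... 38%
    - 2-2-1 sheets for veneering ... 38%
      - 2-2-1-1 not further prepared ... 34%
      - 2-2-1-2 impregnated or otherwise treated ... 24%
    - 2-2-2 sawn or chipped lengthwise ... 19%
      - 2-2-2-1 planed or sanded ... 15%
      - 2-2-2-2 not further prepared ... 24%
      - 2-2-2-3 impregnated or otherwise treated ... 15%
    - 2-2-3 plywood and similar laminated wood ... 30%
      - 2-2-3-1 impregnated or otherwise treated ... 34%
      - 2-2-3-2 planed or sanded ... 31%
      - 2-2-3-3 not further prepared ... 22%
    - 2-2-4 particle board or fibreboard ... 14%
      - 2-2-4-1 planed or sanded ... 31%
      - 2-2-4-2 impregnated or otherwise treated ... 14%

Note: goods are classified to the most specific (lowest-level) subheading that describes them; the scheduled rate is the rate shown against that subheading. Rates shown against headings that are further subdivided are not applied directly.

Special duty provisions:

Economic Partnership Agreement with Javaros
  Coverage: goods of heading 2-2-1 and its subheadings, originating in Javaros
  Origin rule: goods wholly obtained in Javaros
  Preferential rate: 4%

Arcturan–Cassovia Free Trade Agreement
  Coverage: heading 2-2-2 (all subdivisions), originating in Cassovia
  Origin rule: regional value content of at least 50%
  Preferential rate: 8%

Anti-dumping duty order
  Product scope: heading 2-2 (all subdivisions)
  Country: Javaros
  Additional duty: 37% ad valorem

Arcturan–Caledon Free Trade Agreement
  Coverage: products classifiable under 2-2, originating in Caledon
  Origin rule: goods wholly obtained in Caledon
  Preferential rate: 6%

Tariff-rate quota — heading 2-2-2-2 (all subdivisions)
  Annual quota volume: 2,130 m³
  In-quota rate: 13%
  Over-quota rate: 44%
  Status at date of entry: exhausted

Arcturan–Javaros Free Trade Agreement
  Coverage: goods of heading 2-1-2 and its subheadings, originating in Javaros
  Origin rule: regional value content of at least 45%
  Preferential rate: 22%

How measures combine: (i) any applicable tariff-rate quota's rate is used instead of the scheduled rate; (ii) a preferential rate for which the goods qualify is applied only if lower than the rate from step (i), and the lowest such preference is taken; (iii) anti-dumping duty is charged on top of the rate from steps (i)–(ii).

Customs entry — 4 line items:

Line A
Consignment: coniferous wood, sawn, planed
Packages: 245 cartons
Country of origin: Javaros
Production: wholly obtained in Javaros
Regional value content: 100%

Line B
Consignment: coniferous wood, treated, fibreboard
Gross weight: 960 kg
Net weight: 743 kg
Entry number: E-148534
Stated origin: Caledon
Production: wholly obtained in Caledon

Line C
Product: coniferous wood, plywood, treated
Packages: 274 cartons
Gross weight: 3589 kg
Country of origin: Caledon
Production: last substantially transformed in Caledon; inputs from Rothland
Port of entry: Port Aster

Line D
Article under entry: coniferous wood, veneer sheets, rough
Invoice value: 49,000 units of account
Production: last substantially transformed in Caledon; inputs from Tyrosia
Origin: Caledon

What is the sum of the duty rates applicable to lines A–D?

Line A: coniferous → 2-2; sawn → 2-2-2; planed → 2-2-2-1. Scheduled 15%. Javaros agreement on 2-2-1: 2-2-2-1 not covered; Javaros agreement on 2-1-2: 2-2-2-1 not covered; anti-dumping (Javaros, 2-2): +37%; total 15% + 37% = 52%. → 52%.
Line B: coniferous → 2-2; fibreboard → 2-2-4; treated → 2-2-4-2. Scheduled 14%. Caledon agreement on 2-2: wholly obtained → 6% available; preferential 6%. → 6%.
Line C: coniferous → 2-2; plywood → 2-2-3; treated → 2-2-3-1. Scheduled 34%. Caledon agreement on 2-2: not wholly obtained. → 34%.
Line D: coniferous → 2-2; veneer sheets → 2-2-1; rough → 2-2-1-1. Scheduled 34%. Caledon agreement on 2-2: not wholly obtained. → 34%.
Sum: 52% + 6% + 34% + 34% = 126%.

126%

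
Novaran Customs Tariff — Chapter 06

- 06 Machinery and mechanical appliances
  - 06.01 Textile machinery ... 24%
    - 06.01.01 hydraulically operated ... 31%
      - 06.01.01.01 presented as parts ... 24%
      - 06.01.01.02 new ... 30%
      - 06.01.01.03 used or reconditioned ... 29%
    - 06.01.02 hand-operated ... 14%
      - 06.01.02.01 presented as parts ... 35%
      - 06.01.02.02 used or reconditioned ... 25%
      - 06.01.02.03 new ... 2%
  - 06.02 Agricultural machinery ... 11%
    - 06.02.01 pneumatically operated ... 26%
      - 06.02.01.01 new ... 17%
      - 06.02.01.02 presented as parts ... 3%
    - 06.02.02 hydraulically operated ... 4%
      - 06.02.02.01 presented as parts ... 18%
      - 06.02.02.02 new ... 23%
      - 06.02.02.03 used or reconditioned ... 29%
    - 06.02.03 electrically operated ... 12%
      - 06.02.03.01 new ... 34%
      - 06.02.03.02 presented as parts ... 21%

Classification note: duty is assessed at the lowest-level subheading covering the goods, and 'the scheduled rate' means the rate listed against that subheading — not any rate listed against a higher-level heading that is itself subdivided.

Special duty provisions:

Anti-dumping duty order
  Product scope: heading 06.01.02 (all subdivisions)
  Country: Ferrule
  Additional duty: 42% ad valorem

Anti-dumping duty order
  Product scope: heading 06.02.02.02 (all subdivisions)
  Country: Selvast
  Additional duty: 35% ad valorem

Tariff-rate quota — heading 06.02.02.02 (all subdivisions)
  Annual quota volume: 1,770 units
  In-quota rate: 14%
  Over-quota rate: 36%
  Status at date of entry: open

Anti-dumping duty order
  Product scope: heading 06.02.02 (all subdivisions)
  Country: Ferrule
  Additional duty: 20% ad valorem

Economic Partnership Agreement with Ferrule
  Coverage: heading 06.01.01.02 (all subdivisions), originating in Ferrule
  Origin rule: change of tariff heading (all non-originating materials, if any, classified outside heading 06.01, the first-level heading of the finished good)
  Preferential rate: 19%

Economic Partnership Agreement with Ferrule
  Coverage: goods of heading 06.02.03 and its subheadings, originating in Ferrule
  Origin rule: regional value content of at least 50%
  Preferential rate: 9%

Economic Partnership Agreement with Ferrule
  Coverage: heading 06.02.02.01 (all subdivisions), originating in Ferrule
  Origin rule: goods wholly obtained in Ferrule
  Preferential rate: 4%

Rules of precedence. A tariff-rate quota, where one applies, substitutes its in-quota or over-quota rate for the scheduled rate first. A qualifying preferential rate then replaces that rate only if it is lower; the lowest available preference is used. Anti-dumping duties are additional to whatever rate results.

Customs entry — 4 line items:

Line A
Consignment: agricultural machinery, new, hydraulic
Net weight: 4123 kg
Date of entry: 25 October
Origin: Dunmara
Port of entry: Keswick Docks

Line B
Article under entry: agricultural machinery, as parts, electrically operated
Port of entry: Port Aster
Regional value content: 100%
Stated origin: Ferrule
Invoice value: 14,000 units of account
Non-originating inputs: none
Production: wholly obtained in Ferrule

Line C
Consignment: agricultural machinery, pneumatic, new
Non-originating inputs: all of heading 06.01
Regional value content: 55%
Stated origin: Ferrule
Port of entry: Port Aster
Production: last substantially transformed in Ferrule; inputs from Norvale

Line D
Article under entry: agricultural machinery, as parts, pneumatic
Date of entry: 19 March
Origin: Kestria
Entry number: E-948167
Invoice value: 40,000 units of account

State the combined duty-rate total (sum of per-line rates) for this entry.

Line A: agricultural → 06.02; hydraulic → 06.02.02; new → 06.02.02.02. Scheduled 23%. quota on 06.02.02.02 open → in-quota 14%. → 14%.
Line B: agricultural → 06.02; electrically operated → 06.02.03; as parts → 06.02.03.02. Scheduled 21%. Ferrule agreement on 06.01.01.02: 06.02.03.02 not covered; Ferrule agreement on 06.02.03: RVC ≥ 50% → 9% available; Ferrule agreement on 06.02.02.01: 06.02.03.02 not covered; preferential 9%. → 9%.
Line C: agricultural → 06.02; pneumatic → 06.02.01; new → 06.02.01.01. Scheduled 17%. Ferrule agreement on 06.01.01.02: 06.02.01.01 not covered; Ferrule agreement on 06.02.03: 06.02.01.01 not covered; Ferrule agreement on 06.02.02.01: 06.02.01.01 not covered. → 17%.
Line D: agricultural → 06.02; pneumatic → 06.02.01; as parts → 06.02.01.02. Scheduled 3%. No special measure applies. → 3%.
Sum: 14% + 9% + 17% + 3% = 43%.

43%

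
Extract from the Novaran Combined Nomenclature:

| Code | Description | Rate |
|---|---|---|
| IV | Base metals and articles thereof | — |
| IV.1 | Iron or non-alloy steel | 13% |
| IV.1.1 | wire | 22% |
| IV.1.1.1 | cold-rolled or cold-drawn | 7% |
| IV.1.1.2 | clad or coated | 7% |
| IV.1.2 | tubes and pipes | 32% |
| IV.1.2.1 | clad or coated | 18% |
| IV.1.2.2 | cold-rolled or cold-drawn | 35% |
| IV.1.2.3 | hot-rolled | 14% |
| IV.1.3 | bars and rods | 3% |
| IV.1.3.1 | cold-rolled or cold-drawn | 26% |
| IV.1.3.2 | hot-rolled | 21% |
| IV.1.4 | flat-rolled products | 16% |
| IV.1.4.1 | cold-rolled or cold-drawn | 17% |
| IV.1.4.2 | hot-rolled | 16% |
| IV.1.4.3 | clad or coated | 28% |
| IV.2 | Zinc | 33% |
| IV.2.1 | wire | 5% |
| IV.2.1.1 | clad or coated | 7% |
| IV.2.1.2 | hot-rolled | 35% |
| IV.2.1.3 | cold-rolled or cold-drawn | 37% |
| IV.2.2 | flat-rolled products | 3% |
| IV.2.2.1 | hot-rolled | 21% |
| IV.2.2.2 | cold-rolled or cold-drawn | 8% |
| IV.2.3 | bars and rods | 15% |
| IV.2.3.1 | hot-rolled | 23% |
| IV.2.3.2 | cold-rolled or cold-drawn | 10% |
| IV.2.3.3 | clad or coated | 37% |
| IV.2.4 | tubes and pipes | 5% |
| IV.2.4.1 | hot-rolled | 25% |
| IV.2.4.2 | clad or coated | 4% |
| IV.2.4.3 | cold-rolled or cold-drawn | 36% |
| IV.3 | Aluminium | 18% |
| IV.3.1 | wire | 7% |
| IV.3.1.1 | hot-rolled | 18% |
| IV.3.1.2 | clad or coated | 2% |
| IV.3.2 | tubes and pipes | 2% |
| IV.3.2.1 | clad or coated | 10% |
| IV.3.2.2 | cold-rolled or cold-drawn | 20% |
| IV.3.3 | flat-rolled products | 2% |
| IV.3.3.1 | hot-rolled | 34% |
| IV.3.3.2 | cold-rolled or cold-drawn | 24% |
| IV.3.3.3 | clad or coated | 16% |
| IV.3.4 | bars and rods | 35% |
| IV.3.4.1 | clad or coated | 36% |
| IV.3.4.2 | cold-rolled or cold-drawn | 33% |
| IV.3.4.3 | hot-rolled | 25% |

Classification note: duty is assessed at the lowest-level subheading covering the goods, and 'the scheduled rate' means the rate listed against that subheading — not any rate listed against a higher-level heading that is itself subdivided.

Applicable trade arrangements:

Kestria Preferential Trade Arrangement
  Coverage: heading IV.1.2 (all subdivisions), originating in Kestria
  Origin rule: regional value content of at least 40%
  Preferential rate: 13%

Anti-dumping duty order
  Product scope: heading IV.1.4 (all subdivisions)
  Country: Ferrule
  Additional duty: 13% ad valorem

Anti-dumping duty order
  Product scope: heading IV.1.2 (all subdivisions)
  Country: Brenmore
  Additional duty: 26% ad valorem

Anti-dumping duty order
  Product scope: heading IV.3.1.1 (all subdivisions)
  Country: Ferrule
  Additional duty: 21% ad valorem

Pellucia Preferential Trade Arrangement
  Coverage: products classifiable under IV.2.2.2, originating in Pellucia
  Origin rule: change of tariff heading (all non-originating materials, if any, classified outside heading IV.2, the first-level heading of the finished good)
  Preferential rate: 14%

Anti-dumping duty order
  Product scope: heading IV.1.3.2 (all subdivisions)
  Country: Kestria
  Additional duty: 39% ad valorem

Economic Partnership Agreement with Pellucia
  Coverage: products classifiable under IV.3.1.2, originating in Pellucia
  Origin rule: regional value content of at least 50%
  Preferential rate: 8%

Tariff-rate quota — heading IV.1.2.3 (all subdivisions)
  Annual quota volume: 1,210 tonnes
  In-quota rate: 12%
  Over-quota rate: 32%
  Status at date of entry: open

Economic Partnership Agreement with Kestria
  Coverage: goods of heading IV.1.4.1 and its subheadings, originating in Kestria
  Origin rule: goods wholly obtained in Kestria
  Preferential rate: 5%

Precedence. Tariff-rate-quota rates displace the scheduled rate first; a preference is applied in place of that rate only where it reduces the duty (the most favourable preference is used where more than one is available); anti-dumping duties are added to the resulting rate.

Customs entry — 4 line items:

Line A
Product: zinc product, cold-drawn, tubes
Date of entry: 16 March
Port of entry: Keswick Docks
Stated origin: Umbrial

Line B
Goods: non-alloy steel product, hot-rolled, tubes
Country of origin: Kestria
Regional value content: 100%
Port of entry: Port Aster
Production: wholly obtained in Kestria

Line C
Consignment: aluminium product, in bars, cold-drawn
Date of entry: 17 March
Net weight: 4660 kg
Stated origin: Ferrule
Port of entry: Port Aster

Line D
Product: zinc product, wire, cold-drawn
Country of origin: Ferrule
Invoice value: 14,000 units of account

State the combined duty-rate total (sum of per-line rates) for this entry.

118%

Line A: zinc → IV.2; tubes → IV.2.4; cold-drawn → IV.2.4.3. Scheduled 36%. No special measure applies. → 36%.
Line B: non-alloy steel → IV.1; tubes → IV.1.2; hot-rolled → IV.1.2.3. Scheduled 14%. quota on IV.1.2.3 open → in-quota 12%; Kestria agreement on IV.1.2: RVC ≥ 40% → 13% available; Kestria agreement on IV.1.4.1: IV.1.2.3 not covered; preference 13% not lower than 12% → no reduction. → 12%.
Line C: aluminium → IV.3; in bars → IV.3.4; cold-drawn → IV.3.4.2. Scheduled 33%. No special measure applies. → 33%.
Line D: zinc → IV.2; wire → IV.2.1; cold-drawn → IV.2.1.3. Scheduled 37%. No special measure applies. → 37%.
Sum: 36% + 12% + 33% + 37% = 118%.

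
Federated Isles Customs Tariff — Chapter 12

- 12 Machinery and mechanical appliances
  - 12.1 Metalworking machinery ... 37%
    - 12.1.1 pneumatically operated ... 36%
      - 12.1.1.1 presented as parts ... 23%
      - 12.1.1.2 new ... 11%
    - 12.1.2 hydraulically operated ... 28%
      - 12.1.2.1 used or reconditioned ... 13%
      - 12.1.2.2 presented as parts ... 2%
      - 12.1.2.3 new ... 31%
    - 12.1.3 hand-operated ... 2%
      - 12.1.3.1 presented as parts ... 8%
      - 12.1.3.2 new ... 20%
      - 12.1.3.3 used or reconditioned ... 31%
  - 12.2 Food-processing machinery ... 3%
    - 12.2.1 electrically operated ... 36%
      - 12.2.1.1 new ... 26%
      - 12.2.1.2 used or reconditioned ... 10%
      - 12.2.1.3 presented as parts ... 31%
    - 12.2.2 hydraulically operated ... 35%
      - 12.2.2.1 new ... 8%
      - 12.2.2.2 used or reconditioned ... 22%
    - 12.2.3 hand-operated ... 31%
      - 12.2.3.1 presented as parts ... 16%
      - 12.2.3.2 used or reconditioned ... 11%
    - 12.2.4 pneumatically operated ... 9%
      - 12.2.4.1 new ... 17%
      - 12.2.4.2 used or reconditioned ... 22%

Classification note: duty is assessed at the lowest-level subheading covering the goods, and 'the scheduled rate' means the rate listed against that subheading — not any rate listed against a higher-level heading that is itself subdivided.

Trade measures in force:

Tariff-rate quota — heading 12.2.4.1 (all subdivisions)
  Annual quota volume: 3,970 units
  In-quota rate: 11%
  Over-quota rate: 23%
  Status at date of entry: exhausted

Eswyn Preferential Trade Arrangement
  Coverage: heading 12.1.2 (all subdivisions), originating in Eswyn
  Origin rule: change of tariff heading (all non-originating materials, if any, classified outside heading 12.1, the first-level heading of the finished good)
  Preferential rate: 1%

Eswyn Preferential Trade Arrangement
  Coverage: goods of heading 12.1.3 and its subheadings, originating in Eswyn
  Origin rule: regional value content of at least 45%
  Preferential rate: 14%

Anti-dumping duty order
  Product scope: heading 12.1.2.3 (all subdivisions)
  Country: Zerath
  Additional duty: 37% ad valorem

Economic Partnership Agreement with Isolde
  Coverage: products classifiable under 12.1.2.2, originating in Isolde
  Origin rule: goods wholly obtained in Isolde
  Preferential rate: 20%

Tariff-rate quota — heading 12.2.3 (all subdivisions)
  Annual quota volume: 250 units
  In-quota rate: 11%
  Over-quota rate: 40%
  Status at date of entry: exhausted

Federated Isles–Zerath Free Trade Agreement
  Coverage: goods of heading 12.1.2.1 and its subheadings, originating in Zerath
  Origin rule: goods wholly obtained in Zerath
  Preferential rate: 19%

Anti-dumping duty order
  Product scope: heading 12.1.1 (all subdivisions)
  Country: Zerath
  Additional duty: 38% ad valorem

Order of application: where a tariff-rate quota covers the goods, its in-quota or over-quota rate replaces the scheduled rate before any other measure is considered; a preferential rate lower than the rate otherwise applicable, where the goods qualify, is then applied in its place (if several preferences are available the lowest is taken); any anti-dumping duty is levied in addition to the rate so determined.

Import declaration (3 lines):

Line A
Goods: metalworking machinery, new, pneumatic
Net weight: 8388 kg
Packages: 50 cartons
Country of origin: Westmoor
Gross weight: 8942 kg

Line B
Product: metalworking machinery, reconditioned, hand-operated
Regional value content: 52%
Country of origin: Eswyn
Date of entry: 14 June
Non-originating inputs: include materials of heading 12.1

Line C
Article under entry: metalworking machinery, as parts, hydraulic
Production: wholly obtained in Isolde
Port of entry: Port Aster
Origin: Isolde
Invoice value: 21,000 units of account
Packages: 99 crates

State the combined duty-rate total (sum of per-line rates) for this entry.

27%

Line A: metalworking → 12.1; pneumatic → 12.1.1; new → 12.1.1.2. Scheduled 11%. No special measure applies. → 11%.
Line B: metalworking → 12.1; hand-operated → 12.1.3; reconditioned → 12.1.3.3. Scheduled 31%. Eswyn agreement on 12.1.2: 12.1.3.3 not covered; Eswyn agreement on 12.1.3: RVC ≥ 45% → 14% available; preferential 14%. → 14%.
Line C: metalworking → 12.1; hydraulic → 12.1.2; as parts → 12.1.2.2. Scheduled 2%. Isolde agreement on 12.1.2.2: wholly obtained → 20% available; preference 20% not lower than 2% → no reduction. → 2%.
Sum: 11% + 14% + 2% = 27%.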